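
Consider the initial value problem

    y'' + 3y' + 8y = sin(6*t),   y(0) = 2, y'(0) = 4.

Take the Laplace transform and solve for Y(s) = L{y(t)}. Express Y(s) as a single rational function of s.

Y(s) = (2*s^3 + 10*s^2 + 72*s + 366)/(s^4 + 3*s^3 + 44*s^2 + 108*s + 288)

Take the Laplace transform of both sides.
The derivative rules (L{y''} = s^2 Y - s·y(0) - y'(0) and L{y'} = sY - y(0), with y(0) = 2, y'(0) = 4) turn the left side into (s^2 + 3*s + 8)Y - (2*s + 10).
The right side is L{sin(6*t)} = 6/(s^2 + 36).
So (s^2 + 3*s + 8)Y = 6/(s^2 + 36) + (2*s + 10).
Divide through and combine into a single rational function.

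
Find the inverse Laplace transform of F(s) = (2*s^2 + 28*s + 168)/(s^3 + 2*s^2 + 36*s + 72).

5*sin(6*t) - cos(6*t) + 3*exp(-2*t)

Factor the denominator: s^3 + 2*s^2 + 36*s + 72 = (s + 2)*(s^2 + 36).
Partial fraction decomposition gives [3/(s + 2)] + [-s/(s^2 + 36)] + [30/(s^2 + 36)].
Invert each term: 3/(s + 2) ↔ 3e^(-2t); -1·s/(s^2 + 36) ↔ -cos(6t); 5·6/(s^2 + 36) ↔ 5sin(6t).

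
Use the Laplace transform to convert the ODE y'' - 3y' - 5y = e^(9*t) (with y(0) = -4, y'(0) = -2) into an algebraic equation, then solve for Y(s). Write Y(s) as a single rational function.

Transform both sides with L{·}.
Using L{y''} = s^2 Y - s·y(0) - y'(0) and L{y'} = sY - y(0), with y(0) = -4, y'(0) = -2, the left side becomes (s^2 - 3*s - 5)Y - (-4*s + 10).
The right side is L{e^(9*t)} = 1/(s - 9).
So (s^2 - 3*s - 5)Y = 1/(s - 9) + (-4*s + 10).
Divide through and combine into a single rational function.

Y(s) = (-4*s^2 + 46*s - 89)/(s^3 - 12*s^2 + 22*s + 45)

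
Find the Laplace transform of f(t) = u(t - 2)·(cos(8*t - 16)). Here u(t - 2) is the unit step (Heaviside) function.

By the second shifting theorem, L{u(t - c)·g(t - c)} = e^(-cs)·G(s) with c = 2 and G(s) = L{g(t)}.
L{cos(8t)} = s/(s^2 + 64).

s*exp(-2*s)/(s^2 + 64)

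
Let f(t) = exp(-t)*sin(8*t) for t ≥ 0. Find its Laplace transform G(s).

L{sin(8t)} = 8/(s^2 + 64).
By the first shifting theorem, multiplying by e^(-t) replaces s with s + 1.

G(s) = 8/((s + 1)^2 + 64)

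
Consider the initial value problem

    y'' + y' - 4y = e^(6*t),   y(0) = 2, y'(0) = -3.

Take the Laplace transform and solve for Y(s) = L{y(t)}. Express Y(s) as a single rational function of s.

Y(s) = (2*s^2 - 13*s + 7)/(s^3 - 5*s^2 - 10*s + 24)

Apply the Laplace transform to the equation.
Using L{y''} = s^2 Y - s·y(0) - y'(0) and L{y'} = sY - y(0), with y(0) = 2, y'(0) = -3, the left side becomes (s^2 + s - 4)Y - (2*s - 1).
The right side is L{e^(6*t)} = 1/(s - 6).
So (s^2 + s - 4)Y = 1/(s - 6) + (2*s - 1).
Isolate Y and clear denominators.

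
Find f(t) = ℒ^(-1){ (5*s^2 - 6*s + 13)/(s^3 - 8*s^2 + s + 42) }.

f(t) = 6*exp(7*t) - 2*exp(3*t) + exp(-2*t)

Factor the denominator: s^3 - 8*s^2 + s + 42 = (s - 7)*(s - 3)*(s + 2).
Partial fraction decomposition gives [-2/(s - 3)] + [1/(s + 2)] + [6/(s - 7)].
Invert each term: -2/(s - 3) ↔ -2e^(3t); 1/(s + 2) ↔ e^(-2t); 6/(s - 7) ↔ 6e^(7t).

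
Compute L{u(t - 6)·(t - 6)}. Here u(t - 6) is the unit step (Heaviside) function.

By the second shifting theorem, L{u(t - c)·g(t - c)} = e^(-cs)·H(s) with c = 6 and H(s) = L{g(t)}.
L{t} = 1!/s^2 = 1/s^2.

exp(-6*s)/s^2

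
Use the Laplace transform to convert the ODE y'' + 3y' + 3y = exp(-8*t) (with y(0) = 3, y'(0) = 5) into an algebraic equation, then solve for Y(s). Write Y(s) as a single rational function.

Y(s) = (3*s^2 + 38*s + 113)/(s^3 + 11*s^2 + 27*s + 24)

Apply the Laplace transform to the equation.
The derivative rules (L{y''} = s^2 Y - s·y(0) - y'(0) and L{y'} = sY - y(0), with y(0) = 3, y'(0) = 5) turn the left side into (s^2 + 3*s + 3)Y - (3*s + 14).
The right side is L{exp(-8*t)} = 1/(s + 8).
So (s^2 + 3*s + 3)Y = 1/(s + 8) + (3*s + 14).
Isolate Y and clear denominators.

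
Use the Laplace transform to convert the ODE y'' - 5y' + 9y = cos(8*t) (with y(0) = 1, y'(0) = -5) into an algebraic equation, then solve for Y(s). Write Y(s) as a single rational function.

Y(s) = (s^3 - 10*s^2 + 65*s - 640)/(s^4 - 5*s^3 + 73*s^2 - 320*s + 576)

Take the Laplace transform of both sides.
The derivative rules (L{y''} = s^2 Y - s·y(0) - y'(0) and L{y'} = sY - y(0), with y(0) = 1, y'(0) = -5) turn the left side into (s^2 - 5*s + 9)Y - (s - 10).
The right side is L{cos(8*t)} = s/(s^2 + 64).
So (s^2 - 5*s + 9)Y = s/(s^2 + 64) + (s - 10).
Solve for Y(s) and write it as one ratio of polynomials.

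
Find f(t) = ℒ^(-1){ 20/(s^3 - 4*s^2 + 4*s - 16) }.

f(t) = exp(4*t) - 2*sin(2*t) - cos(2*t)

Factor the denominator: s^3 - 4*s^2 + 4*s - 16 = (s - 4)*(s^2 + 4).
Partial fraction decomposition gives [1/(s - 4)] + [-s/(s^2 + 4)] + [-4/(s^2 + 4)].
Invert each term: 1/(s - 4) ↔ e^(4t); -1·s/(s^2 + 4) ↔ -cos(2t); -2·2/(s^2 + 4) ↔ -2sin(2t).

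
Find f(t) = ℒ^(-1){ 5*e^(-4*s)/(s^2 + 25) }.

f(t) = Heaviside(t - 4)*(sin(5*t - 20))

The factor e^(-4s) signals a time shift by c = 4 (second shifting theorem).
L{sin(5t)} = 5/(s^2 + 25), so L^-1{5/(s^2 + 25)} = sin(5*t).
Hence the inverse is u(t - 4) times that function evaluated at t - 4.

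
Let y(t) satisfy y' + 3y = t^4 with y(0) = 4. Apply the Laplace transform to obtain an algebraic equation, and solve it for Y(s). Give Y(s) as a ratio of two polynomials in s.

Transform both sides with L{·}.
Using L{y'} = sY - y(0) = sY - 4, the left side becomes (s + 3)Y - (4).
The right side is L{t^4} = 24/s^5.
So (s + 3)Y = 24/s^5 + (4).
Isolate Y and clear denominators.

Y(s) = (4*s^5 + 24)/(s^6 + 3*s^5)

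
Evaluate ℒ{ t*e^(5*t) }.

L{e^(5t)} = 1/(s - 5).
Then apply L{t·g(t)} = -d/ds[G(s)] with G(s) = 1/(s - 5):
differentiating 1 time and applying the sign gives (s - 5)^(-2).

(s - 5)^(-2)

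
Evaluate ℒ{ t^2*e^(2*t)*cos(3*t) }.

2*(s - 2)*(s^2 - 4*s - 23)/(s^2 - 4*s + 13)^3

L{cos(3t)} = s/(s^2 + 9).
Multiplying by e^(2t) shifts s → s - 2, so L{e^(2*t)*cos(3*t)} = (s - 2)/((s - 2)^2 + 9).
Then apply L{t^2·g(t)} = (-1)^2 d^2/ds^2[H(s)] with H(s) = (s - 2)/((s - 2)^2 + 9):
differentiating 2 times and applying the sign gives 2*(s - 2)*(s^2 - 4*s - 23)/(s^2 - 4*s + 13)^3.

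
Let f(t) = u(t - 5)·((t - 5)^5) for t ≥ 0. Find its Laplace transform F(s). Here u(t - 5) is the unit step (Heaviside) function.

By the second shifting theorem, L{u(t - c)·g(t - c)} = e^(-cs)·G(s) with c = 5 and G(s) = L{g(t)}.
L{t^5} = 5!/s^6 = 120/s^6.

F(s) = 120*exp(-5*s)/s^6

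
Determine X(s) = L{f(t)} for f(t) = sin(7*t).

X(s) = 7/(s^2 + 49)

L{sin(7t)} = 7/(s^2 + 49).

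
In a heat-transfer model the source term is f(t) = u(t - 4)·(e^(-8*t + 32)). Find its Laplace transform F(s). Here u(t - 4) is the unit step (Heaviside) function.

F(s) = exp(-4*s)/(s + 8)

By the second shifting theorem, L{u(t - c)·g(t - c)} = e^(-cs)·G(s) with c = 4 and G(s) = L{g(t)}.
L{e^(-8t)} = 1/(s + 8).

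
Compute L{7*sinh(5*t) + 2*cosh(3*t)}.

By linearity of the Laplace transform, transform each term separately.
(2)·[L{cosh(3t)} = s/(s^2 - 9)]; (7)·[L{sinh(5t)} = 5/(s^2 - 25)].

2*s/(s^2 - 9) + 35/(s^2 - 25)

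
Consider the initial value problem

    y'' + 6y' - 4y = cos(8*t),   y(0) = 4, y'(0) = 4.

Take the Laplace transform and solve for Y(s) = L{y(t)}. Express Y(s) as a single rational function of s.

Transform both sides with L{·}.
The derivative rules (L{y''} = s^2 Y - s·y(0) - y'(0) and L{y'} = sY - y(0), with y(0) = 4, y'(0) = 4) turn the left side into (s^2 + 6*s - 4)Y - (4*s + 28).
The right side is L{cos(8*t)} = s/(s^2 + 64).
So (s^2 + 6*s - 4)Y = s/(s^2 + 64) + (4*s + 28).
Divide through and combine into a single rational function.

Y(s) = (4*s^3 + 28*s^2 + 257*s + 1792)/(s^4 + 6*s^3 + 60*s^2 + 384*s - 256)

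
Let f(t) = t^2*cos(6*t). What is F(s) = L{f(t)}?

F(s) = 2*s*(s^2 - 108)/(s^2 + 36)^3

L{cos(6t)} = s/(s^2 + 36).
Then apply L{t^2·g(t)} = (-1)^2 d^2/ds^2[G(s)] with G(s) = s/(s^2 + 36):
differentiating 2 times and applying the sign gives 2*s*(s^2 - 108)/(s^2 + 36)^3.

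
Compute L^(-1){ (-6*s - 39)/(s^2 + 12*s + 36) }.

Factor the denominator: s^2 + 12*s + 36 = (s + 6)^2.
Partial fraction decomposition gives [-6/(s + 6)] + [-3/(s + 6)^2].
Invert each term: -6/(s + 6) ↔ -6e^(-6t); -3/(s + 6)^2 ↔ -3t·e^(-6t).

-3*t*exp(-6*t) - 6*exp(-6*t)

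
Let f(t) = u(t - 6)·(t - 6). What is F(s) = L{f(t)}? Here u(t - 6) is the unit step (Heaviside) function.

By the second shifting theorem, L{u(t - c)·g(t - c)} = e^(-cs)·G(s) with c = 6 and G(s) = L{g(t)}.
L{t} = 1!/s^2 = 1/s^2.

F(s) = exp(-6*s)/s^2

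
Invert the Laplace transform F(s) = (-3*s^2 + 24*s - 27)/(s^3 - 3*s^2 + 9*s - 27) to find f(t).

f(t) = exp(3*t) + 4*sin(3*t) - 4*cos(3*t)

Factor the denominator: s^3 - 3*s^2 + 9*s - 27 = (s - 3)*(s^2 + 9).
Partial fraction decomposition gives [1/(s - 3)] + [-4*s/(s^2 + 9)] + [12/(s^2 + 9)].
Invert each term: 1/(s - 3) ↔ e^(3t); -4·s/(s^2 + 9) ↔ -4cos(3t); 4·3/(s^2 + 9) ↔ 4sin(3t).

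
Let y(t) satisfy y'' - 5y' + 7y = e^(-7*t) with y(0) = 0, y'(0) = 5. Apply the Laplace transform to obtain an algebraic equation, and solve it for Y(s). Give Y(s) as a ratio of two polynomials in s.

Y(s) = (5*s + 36)/(s^3 + 2*s^2 - 28*s + 49)

Apply the Laplace transform to the equation.
Using L{y''} = s^2 Y - s·y(0) - y'(0) and L{y'} = sY - y(0), with y(0) = 0, y'(0) = 5, the left side becomes (s^2 - 5*s + 7)Y - (5).
The right side is L{e^(-7*t)} = 1/(s + 7).
So (s^2 - 5*s + 7)Y = 1/(s + 7) + (5).
Divide through and combine into a single rational function.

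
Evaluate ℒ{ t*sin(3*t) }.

L{sin(3t)} = 3/(s^2 + 9).
Then apply L{t·g(t)} = -d/ds[G(s)] with G(s) = 3/(s^2 + 9):
differentiating 1 time and applying the sign gives 6*s/(s^2 + 9)^2.

6*s/(s^2 + 9)^2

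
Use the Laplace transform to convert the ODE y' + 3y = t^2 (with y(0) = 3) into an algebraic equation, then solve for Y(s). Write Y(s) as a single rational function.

Y(s) = (3*s^3 + 2)/(s^4 + 3*s^3)

Apply the Laplace transform to the equation.
Using L{y'} = sY - y(0) = sY - 3, the left side becomes (s + 3)Y - (3).
The right side is L{t^2} = 2/s^3.
So (s + 3)Y = 2/s^3 + (3).
Divide through and combine into a single rational function.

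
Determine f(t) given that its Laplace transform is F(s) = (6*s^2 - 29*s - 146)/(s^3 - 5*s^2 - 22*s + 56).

f(t) = -exp(7*t) + 6*exp(2*t) + exp(-4*t)

Factor the denominator: s^3 - 5*s^2 - 22*s + 56 = (s - 7)*(s - 2)*(s + 4).
Partial fraction decomposition gives [6/(s - 2)] + [1/(s + 4)] + [-1/(s - 7)].
Invert each term: 6/(s - 2) ↔ 6e^(2t); 1/(s + 4) ↔ e^(-4t); -1/(s - 7) ↔ -e^(7t).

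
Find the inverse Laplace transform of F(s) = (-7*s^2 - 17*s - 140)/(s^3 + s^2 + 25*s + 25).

Factor the denominator: s^3 + s^2 + 25*s + 25 = (s + 1)*(s^2 + 25).
Partial fraction decomposition gives [-5/(s + 1)] + [-2*s/(s^2 + 25)] + [-15/(s^2 + 25)].
Invert each term: -5/(s + 1) ↔ -5e^(-t); -2·s/(s^2 + 25) ↔ -2cos(5t); -3·5/(s^2 + 25) ↔ -3sin(5t).

-3*sin(5*t) - 2*cos(5*t) - 5*exp(-t)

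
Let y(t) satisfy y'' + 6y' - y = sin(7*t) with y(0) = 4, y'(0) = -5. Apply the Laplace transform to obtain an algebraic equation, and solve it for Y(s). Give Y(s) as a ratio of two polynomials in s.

Y(s) = (4*s^3 + 19*s^2 + 196*s + 938)/(s^4 + 6*s^3 + 48*s^2 + 294*s - 49)

Laplace-transform each side.
Using L{y''} = s^2 Y - s·y(0) - y'(0) and L{y'} = sY - y(0), with y(0) = 4, y'(0) = -5, the left side becomes (s^2 + 6*s - 1)Y - (4*s + 19).
The right side is L{sin(7*t)} = 7/(s^2 + 49).
So (s^2 + 6*s - 1)Y = 7/(s^2 + 49) + (4*s + 19).
Divide through and combine into a single rational function.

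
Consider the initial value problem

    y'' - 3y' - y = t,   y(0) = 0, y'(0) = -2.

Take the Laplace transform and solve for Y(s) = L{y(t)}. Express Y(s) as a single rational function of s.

Laplace-transform each side.
Using L{y''} = s^2 Y - s·y(0) - y'(0) and L{y'} = sY - y(0), with y(0) = 0, y'(0) = -2, the left side becomes (s^2 - 3*s - 1)Y - (-2).
The right side is L{t} = s^(-2).
So (s^2 - 3*s - 1)Y = s^(-2) + (-2).
Solve for Y(s) and write it as one ratio of polynomials.

Y(s) = (-2*s^2 + 1)/(s^4 - 3*s^3 - s^2)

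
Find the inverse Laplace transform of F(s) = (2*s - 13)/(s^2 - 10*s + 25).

Factor the denominator: s^2 - 10*s + 25 = (s - 5)^2.
Partial fraction decomposition gives [2/(s - 5)] + [-3/(s - 5)^2].
Invert each term: 2/(s - 5) ↔ 2e^(5t); -3/(s - 5)^2 ↔ -3t·e^(5t).

-3*t*exp(5*t) + 2*exp(5*t)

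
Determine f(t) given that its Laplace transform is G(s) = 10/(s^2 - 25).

f(t) = 2*sinh(5*t)

Since L{sinh(5t)} = 5/(s^2 - 25), the inverse is sinh(5*t), scaled by 2.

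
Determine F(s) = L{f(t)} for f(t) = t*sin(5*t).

L{sin(5t)} = 5/(s^2 + 25).
Then apply L{t·g(t)} = -d/ds[G(s)] with G(s) = 5/(s^2 + 25):
differentiating 1 time and applying the sign gives 10*s/(s^2 + 25)^2.

F(s) = 10*s/(s^2 + 25)^2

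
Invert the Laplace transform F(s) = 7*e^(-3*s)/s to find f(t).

The factor e^(-3s) signals a time shift by c = 3 (second shifting theorem).
L{7} = 7/s, so L^-1{7/s} = 7.
Hence the inverse is u(t - 3) times that function evaluated at t - 3.

f(t) = Heaviside(t - 3)*(7)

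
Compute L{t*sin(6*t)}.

L{sin(6t)} = 6/(s^2 + 36).
Then apply L{t·g(t)} = -d/ds[H(s)] with H(s) = 6/(s^2 + 36):
differentiating 1 time and applying the sign gives 12*s/(s^2 + 36)^2.

12*s/(s^2 + 36)^2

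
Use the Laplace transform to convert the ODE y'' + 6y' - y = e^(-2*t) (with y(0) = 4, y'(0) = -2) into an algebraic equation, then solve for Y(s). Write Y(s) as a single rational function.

Y(s) = (4*s^2 + 30*s + 45)/(s^3 + 8*s^2 + 11*s - 2)

Take the Laplace transform of both sides.
Using L{y''} = s^2 Y - s·y(0) - y'(0) and L{y'} = sY - y(0), with y(0) = 4, y'(0) = -2, the left side becomes (s^2 + 6*s - 1)Y - (4*s + 22).
The right side is L{e^(-2*t)} = 1/(s + 2).
So (s^2 + 6*s - 1)Y = 1/(s + 2) + (4*s + 22).
Isolate Y and clear denominators.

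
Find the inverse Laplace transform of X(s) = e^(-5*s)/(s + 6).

The factor e^(-5s) signals a time shift by c = 5 (second shifting theorem).
L{e^(-6t)} = 1/(s + 6), so L^-1{1/(s + 6)} = e^(-6*t).
Hence the inverse is u(t - 5) times that function evaluated at t - 5.

Heaviside(t - 5)*(exp(-6*t + 30))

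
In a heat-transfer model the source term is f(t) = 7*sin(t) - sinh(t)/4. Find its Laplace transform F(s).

By linearity of the Laplace transform, transform each term separately.
(7)·[L{sin(t)} = 1/(s^2 + 1)]; (-1/4)·[L{sinh(t)} = 1/(s^2 - 1)].

F(s) = 7/(s^2 + 1) - 1/(4*(s^2 - 1))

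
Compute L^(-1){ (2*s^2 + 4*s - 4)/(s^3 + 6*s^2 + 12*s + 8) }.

-2*t^2*exp(-2*t) - 4*t*exp(-2*t) + 2*exp(-2*t)

Factor the denominator: s^3 + 6*s^2 + 12*s + 8 = (s + 2)^3.
Partial fraction decomposition gives [2/(s + 2)] + [-4/(s + 2)^2] + [-4/(s + 2)^3].
Invert each term: 2/(s + 2) ↔ 2e^(-2t); -4/(s + 2)^2 ↔ -4t·e^(-2t); -4/(s + 2)^3 ↔ (-2)t^2·e^(-2t).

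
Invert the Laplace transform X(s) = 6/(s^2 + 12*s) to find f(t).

Rewrite the denominator: s^2 + 12*s = (s + 6)^2 - 36.
The form in (s + 6) signals a first-shifting-theorem factor e^(-6t).
Since L{sinh(6t)} = 6/(s^2 - 36), the inverse is e^(-6*t)*sinh(6*t).

f(t) = exp(-6*t)*sinh(6*t)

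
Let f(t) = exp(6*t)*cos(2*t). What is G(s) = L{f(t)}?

G(s) = (s - 6)/((s - 6)^2 + 4)

L{cos(2t)} = s/(s^2 + 4).
By the first shifting theorem, multiplying by e^(6t) replaces s with s - 6.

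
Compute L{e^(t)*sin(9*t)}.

L{sin(9t)} = 9/(s^2 + 81).
By the first shifting theorem, multiplying by e^(t) replaces s with s - 1.

9/((s - 1)^2 + 81)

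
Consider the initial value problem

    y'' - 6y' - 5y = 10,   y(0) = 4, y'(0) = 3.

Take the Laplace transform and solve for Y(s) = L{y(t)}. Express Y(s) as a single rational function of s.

Y(s) = (4*s^2 - 21*s + 10)/(s^3 - 6*s^2 - 5*s)

Laplace-transform each side.
With L{y''} = s^2 Y - s·y(0) - y'(0) and L{y'} = sY - y(0), with y(0) = 4, y'(0) = 3: the LHS transforms to (s^2 - 6*s - 5)Y - (4*s - 21).
The right side is L{10} = 10/s.
So (s^2 - 6*s - 5)Y = 10/s + (4*s - 21).
Solve for Y(s) and write it as one ratio of polynomials.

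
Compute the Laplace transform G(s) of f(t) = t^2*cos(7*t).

L{cos(7t)} = s/(s^2 + 49).
Then apply L{t^2·g(t)} = (-1)^2 d^2/ds^2[H(s)] with H(s) = s/(s^2 + 49):
differentiating 2 times and applying the sign gives 2*s*(s^2 - 147)/(s^2 + 49)^3.

G(s) = 2*s*(s^2 - 147)/(s^2 + 49)^3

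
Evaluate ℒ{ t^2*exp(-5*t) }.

L{t^2} = 2!/s^3 = 2/s^3.
By the first shifting theorem, multiplying by e^(-5t) replaces s with s + 5.

2/(s + 5)^3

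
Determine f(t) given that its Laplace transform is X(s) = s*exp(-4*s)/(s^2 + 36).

f(t) = Heaviside(t - 4)*(cos(6*t - 24))

The factor e^(-4s) signals a time shift by c = 4 (second shifting theorem).
L{cos(6t)} = s/(s^2 + 36), so L^-1{s/(s^2 + 36)} = cos(6*t).
Hence the inverse is u(t - 4) times that function evaluated at t - 4.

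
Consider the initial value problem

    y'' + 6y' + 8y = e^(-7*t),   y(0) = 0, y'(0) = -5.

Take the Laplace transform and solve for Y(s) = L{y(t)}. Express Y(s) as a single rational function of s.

Apply the Laplace transform to the equation.
Using L{y''} = s^2 Y - s·y(0) - y'(0) and L{y'} = sY - y(0), with y(0) = 0, y'(0) = -5, the left side becomes (s^2 + 6*s + 8)Y - (-5).
The right side is L{e^(-7*t)} = 1/(s + 7).
So (s^2 + 6*s + 8)Y = 1/(s + 7) + (-5).
Solve for Y(s) and write it as one ratio of polynomials.

Y(s) = (-5*s - 34)/(s^3 + 13*s^2 + 50*s + 56)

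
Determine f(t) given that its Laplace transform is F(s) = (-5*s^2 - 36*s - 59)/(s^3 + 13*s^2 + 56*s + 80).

f(t) = 5*t*exp(-4*t) - exp(-4*t) - 4*exp(-5*t)

Factor the denominator: s^3 + 13*s^2 + 56*s + 80 = (s + 4)^2*(s + 5).
Partial fraction decomposition gives [-1/(s + 4)] + [5/(s + 4)^2] + [-4/(s + 5)].
Invert each term: -1/(s + 4) ↔ -e^(-4t); 5/(s + 4)^2 ↔ 5t·e^(-4t); -4/(s + 5) ↔ -4e^(-5t).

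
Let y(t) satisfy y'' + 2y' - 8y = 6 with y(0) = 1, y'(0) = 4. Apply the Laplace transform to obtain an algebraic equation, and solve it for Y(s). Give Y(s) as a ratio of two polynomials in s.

Y(s) = (s^2 + 6*s + 6)/(s^3 + 2*s^2 - 8*s)

Apply the Laplace transform to the equation.
With L{y''} = s^2 Y - s·y(0) - y'(0) and L{y'} = sY - y(0), with y(0) = 1, y'(0) = 4: the LHS transforms to (s^2 + 2*s - 8)Y - (s + 6).
The right side is L{6} = 6/s.
So (s^2 + 2*s - 8)Y = 6/s + (s + 6).
Divide through and combine into a single rational function.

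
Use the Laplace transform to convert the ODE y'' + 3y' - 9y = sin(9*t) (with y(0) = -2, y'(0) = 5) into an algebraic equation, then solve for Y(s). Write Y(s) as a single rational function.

Y(s) = (-2*s^3 - s^2 - 162*s - 72)/(s^4 + 3*s^3 + 72*s^2 + 243*s - 729)

Laplace-transform each side.
The derivative rules (L{y''} = s^2 Y - s·y(0) - y'(0) and L{y'} = sY - y(0), with y(0) = -2, y'(0) = 5) turn the left side into (s^2 + 3*s - 9)Y - (-2*s - 1).
The right side is L{sin(9*t)} = 9/(s^2 + 81).
So (s^2 + 3*s - 9)Y = 9/(s^2 + 81) + (-2*s - 1).
Isolate Y and clear denominators.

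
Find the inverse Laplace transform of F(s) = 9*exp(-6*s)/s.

Heaviside(t - 6)*(9)

The factor e^(-6s) signals a time shift by c = 6 (second shifting theorem).
L{9} = 9/s, so L^-1{9/s} = 9.
Hence the inverse is u(t - 6) times that function evaluated at t - 6.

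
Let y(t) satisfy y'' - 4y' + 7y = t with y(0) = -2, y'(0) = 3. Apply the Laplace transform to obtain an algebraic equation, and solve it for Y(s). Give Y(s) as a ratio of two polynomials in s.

Transform both sides with L{·}.
The derivative rules (L{y''} = s^2 Y - s·y(0) - y'(0) and L{y'} = sY - y(0), with y(0) = -2, y'(0) = 3) turn the left side into (s^2 - 4*s + 7)Y - (-2*s + 11).
The right side is L{t} = s^(-2).
So (s^2 - 4*s + 7)Y = s^(-2) + (-2*s + 11).
Solve for Y(s) and write it as one ratio of polynomials.

Y(s) = (-2*s^3 + 11*s^2 + 1)/(s^4 - 4*s^3 + 7*s^2)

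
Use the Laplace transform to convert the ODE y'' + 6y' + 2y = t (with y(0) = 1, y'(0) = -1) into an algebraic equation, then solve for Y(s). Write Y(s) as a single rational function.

Y(s) = (s^3 + 5*s^2 + 1)/(s^4 + 6*s^3 + 2*s^2)

Transform both sides with L{·}.
With L{y''} = s^2 Y - s·y(0) - y'(0) and L{y'} = sY - y(0), with y(0) = 1, y'(0) = -1: the LHS transforms to (s^2 + 6*s + 2)Y - (s + 5).
The right side is L{t} = s^(-2).
So (s^2 + 6*s + 2)Y = s^(-2) + (s + 5).
Isolate Y and clear denominators.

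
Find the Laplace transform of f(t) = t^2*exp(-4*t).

L{e^(-4t)} = 1/(s + 4).
Then apply L{t^2·g(t)} = (-1)^2 d^2/ds^2[H(s)] with H(s) = 1/(s + 4):
differentiating 2 times and applying the sign gives 2/(s + 4)^3.

2/(s + 4)^3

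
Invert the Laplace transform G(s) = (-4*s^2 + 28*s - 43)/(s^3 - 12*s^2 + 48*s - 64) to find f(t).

Factor the denominator: s^3 - 12*s^2 + 48*s - 64 = (s - 4)^3.
Partial fraction decomposition gives [-4/(s - 4)] + [-4/(s - 4)^2] + [5/(s - 4)^3].
Invert each term: -4/(s - 4) ↔ -4e^(4t); -4/(s - 4)^2 ↔ -4t·e^(4t); 5/(s - 4)^3 ↔ (5/2)t^2·e^(4t).

f(t) = 5*t^2*exp(4*t)/2 - 4*t*exp(4*t) - 4*exp(4*t)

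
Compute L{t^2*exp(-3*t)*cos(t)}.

2*(s + 3)*(s^2 + 6*s + 6)/(s^2 + 6*s + 10)^3

L{cos(t)} = s/(s^2 + 1).
Multiplying by e^(-3t) shifts s → s + 3, so L{exp(-3*t)*cos(t)} = (s + 3)/((s + 3)^2 + 1).
Then apply L{t^2·g(t)} = (-1)^2 d^2/ds^2[G(s)] with G(s) = (s + 3)/((s + 3)^2 + 1):
differentiating 2 times and applying the sign gives 2*(s + 3)*(s^2 + 6*s + 6)/(s^2 + 6*s + 10)^3.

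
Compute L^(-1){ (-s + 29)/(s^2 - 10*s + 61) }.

Complete the square in the denominator: s^2 - 10*s + 61 = (s - 5)^2 + 6^2.
Split the numerator to match: -s + 29 = -1·(s - 5) + 4·6.
Invert each term: -1·(s - 5)/((s - 5)^2 + 36) ↔ -e^(5t)cos(6t); 4·6/((s - 5)^2 + 36) ↔ 4e^(5t)sin(6t).

4*exp(5*t)*sin(6*t) - exp(5*t)*cos(6*t)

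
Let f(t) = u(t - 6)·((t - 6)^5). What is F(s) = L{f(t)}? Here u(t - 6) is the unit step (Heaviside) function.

By the second shifting theorem, L{u(t - c)·g(t - c)} = e^(-cs)·G(s) with c = 6 and G(s) = L{g(t)}.
L{t^5} = 5!/s^6 = 120/s^6.

F(s) = 120*exp(-6*s)/s^6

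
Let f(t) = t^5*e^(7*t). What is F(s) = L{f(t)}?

L{t^5} = 5!/s^6 = 120/s^6.
By the first shifting theorem, multiplying by e^(7t) replaces s with s - 7.

F(s) = 120/(s - 7)^6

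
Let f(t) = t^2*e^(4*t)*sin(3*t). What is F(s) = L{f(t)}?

L{sin(3t)} = 3/(s^2 + 9).
Multiplying by e^(4t) shifts s → s - 4, so L{e^(4*t)*sin(3*t)} = 3/((s - 4)^2 + 9).
Then apply L{t^2·g(t)} = (-1)^2 d^2/ds^2[G(s)] with G(s) = 3/((s - 4)^2 + 9):
differentiating 2 times and applying the sign gives 18*(s^2 - 8*s + 13)/(s^2 - 8*s + 25)^3.

F(s) = 18*(s^2 - 8*s + 13)/(s^2 - 8*s + 25)^3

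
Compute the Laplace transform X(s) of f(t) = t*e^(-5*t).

X(s) = (s + 5)^(-2)

L{e^(-5t)} = 1/(s + 5).
Then apply L{t·g(t)} = -d/ds[G(s)] with G(s) = 1/(s + 5):
differentiating 1 time and applying the sign gives (s + 5)^(-2).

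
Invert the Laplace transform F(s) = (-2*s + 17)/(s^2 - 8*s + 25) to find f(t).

f(t) = 3*exp(4*t)*sin(3*t) - 2*exp(4*t)*cos(3*t)

Complete the square in the denominator: s^2 - 8*s + 25 = (s - 4)^2 + 3^2.
Split the numerator to match: -2*s + 17 = -2·(s - 4) + 3·3.
Invert each term: -2·(s - 4)/((s - 4)^2 + 9) ↔ -2e^(4t)cos(3t); 3·3/((s - 4)^2 + 9) ↔ 3e^(4t)sin(3t).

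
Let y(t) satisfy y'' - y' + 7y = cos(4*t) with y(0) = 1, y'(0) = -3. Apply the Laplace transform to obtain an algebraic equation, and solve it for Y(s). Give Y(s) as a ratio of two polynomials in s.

Y(s) = (s^3 - 4*s^2 + 17*s - 64)/(s^4 - s^3 + 23*s^2 - 16*s + 112)

Apply the Laplace transform to the equation.
Using L{y''} = s^2 Y - s·y(0) - y'(0) and L{y'} = sY - y(0), with y(0) = 1, y'(0) = -3, the left side becomes (s^2 - s + 7)Y - (s - 4).
The right side is L{cos(4*t)} = s/(s^2 + 16).
So (s^2 - s + 7)Y = s/(s^2 + 16) + (s - 4).
Isolate Y and clear denominators.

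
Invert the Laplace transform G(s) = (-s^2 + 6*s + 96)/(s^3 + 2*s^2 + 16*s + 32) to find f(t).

Factor the denominator: s^3 + 2*s^2 + 16*s + 32 = (s + 2)*(s^2 + 16).
Partial fraction decomposition gives [4/(s + 2)] + [-5*s/(s^2 + 16)] + [16/(s^2 + 16)].
Invert each term: 4/(s + 2) ↔ 4e^(-2t); -5·s/(s^2 + 16) ↔ -5cos(4t); 4·4/(s^2 + 16) ↔ 4sin(4t).

f(t) = 4*sin(4*t) - 5*cos(4*t) + 4*exp(-2*t)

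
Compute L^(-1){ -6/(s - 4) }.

Since L{e^(4t)} = 1/(s - 4), the inverse is exp(4*t), scaled by -6.

-6*exp(4*t)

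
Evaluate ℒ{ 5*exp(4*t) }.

L{5} = 5/s.
By the first shifting theorem, multiplying by e^(4t) replaces s with s - 4.

5/(s - 4)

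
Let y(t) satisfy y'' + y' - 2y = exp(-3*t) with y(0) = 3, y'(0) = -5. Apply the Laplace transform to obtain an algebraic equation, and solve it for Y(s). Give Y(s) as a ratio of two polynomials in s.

Y(s) = (3*s^2 + 7*s - 5)/(s^3 + 4*s^2 + s - 6)

Apply the Laplace transform to the equation.
With L{y''} = s^2 Y - s·y(0) - y'(0) and L{y'} = sY - y(0), with y(0) = 3, y'(0) = -5: the LHS transforms to (s^2 + s - 2)Y - (3*s - 2).
The right side is L{exp(-3*t)} = 1/(s + 3).
So (s^2 + s - 2)Y = 1/(s + 3) + (3*s - 2).
Solve for Y(s) and write it as one ratio of polynomials.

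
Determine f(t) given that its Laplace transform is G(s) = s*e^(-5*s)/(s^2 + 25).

f(t) = Heaviside(t - 5)*(cos(5*t - 25))

The factor e^(-5s) signals a time shift by c = 5 (second shifting theorem).
L{cos(5t)} = s/(s^2 + 25), so L^-1{s/(s^2 + 25)} = cos(5*t).
Hence the inverse is u(t - 5) times that function evaluated at t - 5.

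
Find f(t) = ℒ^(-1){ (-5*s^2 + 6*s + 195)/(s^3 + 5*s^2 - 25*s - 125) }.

f(t) = -4*t*exp(-5*t) + exp(5*t) - 6*exp(-5*t)

Factor the denominator: s^3 + 5*s^2 - 25*s - 125 = (s - 5)*(s + 5)^2.
Partial fraction decomposition gives [-6/(s + 5)] + [-4/(s + 5)^2] + [1/(s - 5)].
Invert each term: -6/(s + 5) ↔ -6e^(-5t); -4/(s + 5)^2 ↔ -4t·e^(-5t); 1/(s - 5) ↔ e^(5t).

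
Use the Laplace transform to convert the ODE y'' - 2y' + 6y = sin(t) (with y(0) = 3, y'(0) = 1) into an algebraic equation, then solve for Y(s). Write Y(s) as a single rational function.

Transform both sides with L{·}.
The derivative rules (L{y''} = s^2 Y - s·y(0) - y'(0) and L{y'} = sY - y(0), with y(0) = 3, y'(0) = 1) turn the left side into (s^2 - 2*s + 6)Y - (3*s - 5).
The right side is L{sin(t)} = 1/(s^2 + 1).
So (s^2 - 2*s + 6)Y = 1/(s^2 + 1) + (3*s - 5).
Divide through and combine into a single rational function.

Y(s) = (3*s^3 - 5*s^2 + 3*s - 4)/(s^4 - 2*s^3 + 7*s^2 - 2*s + 6)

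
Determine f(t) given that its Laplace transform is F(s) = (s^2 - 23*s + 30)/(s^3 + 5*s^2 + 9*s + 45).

Factor the denominator: s^3 + 5*s^2 + 9*s + 45 = (s + 5)*(s^2 + 9).
Partial fraction decomposition gives [5/(s + 5)] + [-4*s/(s^2 + 9)] + [-3/(s^2 + 9)].
Invert each term: 5/(s + 5) ↔ 5e^(-5t); -4·s/(s^2 + 9) ↔ -4cos(3t); -1·3/(s^2 + 9) ↔ -sin(3t).

f(t) = -sin(3*t) - 4*cos(3*t) + 5*exp(-5*t)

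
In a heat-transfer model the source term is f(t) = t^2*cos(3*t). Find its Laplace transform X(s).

L{cos(3t)} = s/(s^2 + 9).
Then apply L{t^2·g(t)} = (-1)^2 d^2/ds^2[G(s)] with G(s) = s/(s^2 + 9):
differentiating 2 times and applying the sign gives 2*s*(s^2 - 27)/(s^2 + 9)^3.

X(s) = 2*s*(s^2 - 27)/(s^2 + 9)^3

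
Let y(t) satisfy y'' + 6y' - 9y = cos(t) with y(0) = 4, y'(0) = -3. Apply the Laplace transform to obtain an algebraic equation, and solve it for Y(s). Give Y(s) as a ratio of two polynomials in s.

Y(s) = (4*s^3 + 21*s^2 + 5*s + 21)/(s^4 + 6*s^3 - 8*s^2 + 6*s - 9)

Apply the Laplace transform to the equation.
Using L{y''} = s^2 Y - s·y(0) - y'(0) and L{y'} = sY - y(0), with y(0) = 4, y'(0) = -3, the left side becomes (s^2 + 6*s - 9)Y - (4*s + 21).
The right side is L{cos(t)} = s/(s^2 + 1).
So (s^2 + 6*s - 9)Y = s/(s^2 + 1) + (4*s + 21).
Isolate Y and clear denominators.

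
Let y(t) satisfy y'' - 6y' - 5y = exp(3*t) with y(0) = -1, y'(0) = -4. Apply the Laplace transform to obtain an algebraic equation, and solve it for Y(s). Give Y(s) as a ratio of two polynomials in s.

Y(s) = (-s^2 + 5*s - 5)/(s^3 - 9*s^2 + 13*s + 15)

Transform both sides with L{·}.
Using L{y''} = s^2 Y - s·y(0) - y'(0) and L{y'} = sY - y(0), with y(0) = -1, y'(0) = -4, the left side becomes (s^2 - 6*s - 5)Y - (-s + 2).
The right side is L{exp(3*t)} = 1/(s - 3).
So (s^2 - 6*s - 5)Y = 1/(s - 3) + (-s + 2).
Solve for Y(s) and write it as one ratio of polynomials.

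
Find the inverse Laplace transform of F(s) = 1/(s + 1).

exp(-t)

Since L{e^(-t)} = 1/(s + 1), the inverse is e^(-t).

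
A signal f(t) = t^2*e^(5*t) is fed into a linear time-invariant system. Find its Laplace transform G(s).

G(s) = 2/(s - 5)^3

L{e^(5t)} = 1/(s - 5).
Then apply L{t^2·g(t)} = (-1)^2 d^2/ds^2[H(s)] with H(s) = 1/(s - 5):
differentiating 2 times and applying the sign gives 2/(s - 5)^3.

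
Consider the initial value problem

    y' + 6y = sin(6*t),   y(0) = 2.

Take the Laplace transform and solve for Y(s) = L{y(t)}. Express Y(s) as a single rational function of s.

Y(s) = (2*s^2 + 78)/(s^3 + 6*s^2 + 36*s + 216)

Transform both sides with L{·}.
Using L{y'} = sY - y(0) = sY - 2, the left side becomes (s + 6)Y - (2).
The right side is L{sin(6*t)} = 6/(s^2 + 36).
So (s + 6)Y = 6/(s^2 + 36) + (2).
Divide through and combine into a single rational function.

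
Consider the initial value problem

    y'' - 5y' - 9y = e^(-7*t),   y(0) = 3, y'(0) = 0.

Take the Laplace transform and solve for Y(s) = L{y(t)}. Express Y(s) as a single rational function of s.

Y(s) = (3*s^2 + 6*s - 104)/(s^3 + 2*s^2 - 44*s - 63)

Apply the Laplace transform to the equation.
With L{y''} = s^2 Y - s·y(0) - y'(0) and L{y'} = sY - y(0), with y(0) = 3, y'(0) = 0: the LHS transforms to (s^2 - 5*s - 9)Y - (3*s - 15).
The right side is L{e^(-7*t)} = 1/(s + 7).
So (s^2 - 5*s - 9)Y = 1/(s + 7) + (3*s - 15).
Solve for Y(s) and write it as one ratio of polynomials.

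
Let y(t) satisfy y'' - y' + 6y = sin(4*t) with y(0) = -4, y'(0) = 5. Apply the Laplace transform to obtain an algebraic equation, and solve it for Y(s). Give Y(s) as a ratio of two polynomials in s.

Y(s) = (-4*s^3 + 9*s^2 - 64*s + 148)/(s^4 - s^3 + 22*s^2 - 16*s + 96)

Laplace-transform each side.
The derivative rules (L{y''} = s^2 Y - s·y(0) - y'(0) and L{y'} = sY - y(0), with y(0) = -4, y'(0) = 5) turn the left side into (s^2 - s + 6)Y - (-4*s + 9).
The right side is L{sin(4*t)} = 4/(s^2 + 16).
So (s^2 - s + 6)Y = 4/(s^2 + 16) + (-4*s + 9).
Divide through and combine into a single rational function.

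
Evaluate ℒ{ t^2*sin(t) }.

2*(3*s^2 - 1)/(s^2 + 1)^3

L{sin(t)} = 1/(s^2 + 1).
Then apply L{t^2·g(t)} = (-1)^2 d^2/ds^2[G(s)] with G(s) = 1/(s^2 + 1):
differentiating 2 times and applying the sign gives 2*(3*s^2 - 1)/(s^2 + 1)^3.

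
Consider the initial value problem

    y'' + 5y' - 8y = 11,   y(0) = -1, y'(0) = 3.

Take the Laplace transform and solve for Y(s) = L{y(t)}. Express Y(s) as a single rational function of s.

Y(s) = (-s^2 - 2*s + 11)/(s^3 + 5*s^2 - 8*s)

Take the Laplace transform of both sides.
Using L{y''} = s^2 Y - s·y(0) - y'(0) and L{y'} = sY - y(0), with y(0) = -1, y'(0) = 3, the left side becomes (s^2 + 5*s - 8)Y - (-s - 2).
The right side is L{11} = 11/s.
So (s^2 + 5*s - 8)Y = 11/s + (-s - 2).
Divide through and combine into a single rational function.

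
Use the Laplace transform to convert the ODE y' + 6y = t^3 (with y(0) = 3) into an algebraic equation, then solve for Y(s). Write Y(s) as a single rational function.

Apply the Laplace transform to the equation.
Using L{y'} = sY - y(0) = sY - 3, the left side becomes (s + 6)Y - (3).
The right side is L{t^3} = 6/s^4.
So (s + 6)Y = 6/s^4 + (3).
Divide through and combine into a single rational function.

Y(s) = (3*s^4 + 6)/(s^5 + 6*s^4)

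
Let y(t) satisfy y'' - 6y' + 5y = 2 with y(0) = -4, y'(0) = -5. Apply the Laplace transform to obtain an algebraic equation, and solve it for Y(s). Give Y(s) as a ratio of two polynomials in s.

Laplace-transform each side.
With L{y''} = s^2 Y - s·y(0) - y'(0) and L{y'} = sY - y(0), with y(0) = -4, y'(0) = -5: the LHS transforms to (s^2 - 6*s + 5)Y - (-4*s + 19).
The right side is L{2} = 2/s.
So (s^2 - 6*s + 5)Y = 2/s + (-4*s + 19).
Solve for Y(s) and write it as one ratio of polynomials.

Y(s) = (-4*s^2 + 19*s + 2)/(s^3 - 6*s^2 + 5*s)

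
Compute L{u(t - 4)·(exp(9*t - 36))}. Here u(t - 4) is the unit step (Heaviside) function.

exp(-4*s)/(s - 9)

By the second shifting theorem, L{u(t - c)·g(t - c)} = e^(-cs)·H(s) with c = 4 and H(s) = L{g(t)}.
L{e^(9t)} = 1/(s - 9).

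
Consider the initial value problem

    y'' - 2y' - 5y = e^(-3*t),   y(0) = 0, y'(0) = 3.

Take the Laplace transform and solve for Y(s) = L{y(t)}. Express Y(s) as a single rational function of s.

Y(s) = (3*s + 10)/(s^3 + s^2 - 11*s - 15)

Apply the Laplace transform to the equation.
With L{y''} = s^2 Y - s·y(0) - y'(0) and L{y'} = sY - y(0), with y(0) = 0, y'(0) = 3: the LHS transforms to (s^2 - 2*s - 5)Y - (3).
The right side is L{e^(-3*t)} = 1/(s + 3).
So (s^2 - 2*s - 5)Y = 1/(s + 3) + (3).
Solve for Y(s) and write it as one ratio of polynomials.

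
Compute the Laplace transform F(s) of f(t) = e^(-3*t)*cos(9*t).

F(s) = (s + 3)/((s + 3)^2 + 81)

L{cos(9t)} = s/(s^2 + 81).
By the first shifting theorem, multiplying by e^(-3t) replaces s with s + 3.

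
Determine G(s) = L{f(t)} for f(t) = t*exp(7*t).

G(s) = (s - 7)^(-2)

L{e^(7t)} = 1/(s - 7).
Then apply L{t·g(t)} = -d/ds[H(s)] with H(s) = 1/(s - 7):
differentiating 1 time and applying the sign gives (s - 7)^(-2).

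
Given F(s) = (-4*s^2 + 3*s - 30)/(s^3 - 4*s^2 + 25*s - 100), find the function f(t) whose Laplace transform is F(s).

Factor the denominator: s^3 - 4*s^2 + 25*s - 100 = (s - 4)*(s^2 + 25).
Partial fraction decomposition gives [-2/(s - 4)] + [-2*s/(s^2 + 25)] + [-5/(s^2 + 25)].
Invert each term: -2/(s - 4) ↔ -2e^(4t); -2·s/(s^2 + 25) ↔ -2cos(5t); -1·5/(s^2 + 25) ↔ -sin(5t).

f(t) = -2*exp(4*t) - sin(5*t) - 2*cos(5*t)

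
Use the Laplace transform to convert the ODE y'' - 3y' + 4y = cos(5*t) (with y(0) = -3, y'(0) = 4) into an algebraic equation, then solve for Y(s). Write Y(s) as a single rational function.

Y(s) = (-3*s^3 + 13*s^2 - 74*s + 325)/(s^4 - 3*s^3 + 29*s^2 - 75*s + 100)

Transform both sides with L{·}.
Using L{y''} = s^2 Y - s·y(0) - y'(0) and L{y'} = sY - y(0), with y(0) = -3, y'(0) = 4, the left side becomes (s^2 - 3*s + 4)Y - (-3*s + 13).
The right side is L{cos(5*t)} = s/(s^2 + 25).
So (s^2 - 3*s + 4)Y = s/(s^2 + 25) + (-3*s + 13).
Isolate Y and clear denominators.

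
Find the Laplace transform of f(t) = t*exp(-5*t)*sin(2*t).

L{sin(2t)} = 2/(s^2 + 4).
Multiplying by e^(-5t) shifts s → s + 5, so L{exp(-5*t)*sin(2*t)} = 2/((s + 5)^2 + 4).
Then apply L{t·g(t)} = -d/ds[G(s)] with G(s) = 2/((s + 5)^2 + 4):
differentiating 1 time and applying the sign gives 4*(s + 5)/(s^2 + 10*s + 29)^2.

4*(s + 5)/(s^2 + 10*s + 29)^2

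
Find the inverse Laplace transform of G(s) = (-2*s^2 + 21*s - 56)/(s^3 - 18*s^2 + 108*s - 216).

-t^2*exp(6*t) - 3*t*exp(6*t) - 2*exp(6*t)

Factor the denominator: s^3 - 18*s^2 + 108*s - 216 = (s - 6)^3.
Partial fraction decomposition gives [-2/(s - 6)] + [-3/(s - 6)^2] + [-2/(s - 6)^3].
Invert each term: -2/(s - 6) ↔ -2e^(6t); -3/(s - 6)^2 ↔ -3t·e^(6t); -2/(s - 6)^3 ↔ (-1)t^2·e^(6t).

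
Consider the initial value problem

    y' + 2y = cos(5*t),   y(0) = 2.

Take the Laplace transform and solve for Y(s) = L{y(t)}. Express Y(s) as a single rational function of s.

Apply the Laplace transform to the equation.
Using L{y'} = sY - y(0) = sY - 2, the left side becomes (s + 2)Y - (2).
The right side is L{cos(5*t)} = s/(s^2 + 25).
So (s + 2)Y = s/(s^2 + 25) + (2).
Isolate Y and clear denominators.

Y(s) = (2*s^2 + s + 50)/(s^3 + 2*s^2 + 25*s + 50)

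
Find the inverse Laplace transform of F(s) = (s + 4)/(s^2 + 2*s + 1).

3*t*exp(-t) + exp(-t)

Factor the denominator: s^2 + 2*s + 1 = (s + 1)^2.
Partial fraction decomposition gives [1/(s + 1)] + [3/(s + 1)^2].
Invert each term: 1/(s + 1) ↔ e^(-t); 3/(s + 1)^2 ↔ 3t·e^(-t).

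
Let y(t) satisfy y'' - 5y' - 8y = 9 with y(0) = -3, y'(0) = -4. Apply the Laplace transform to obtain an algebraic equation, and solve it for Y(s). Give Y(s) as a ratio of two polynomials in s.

Y(s) = (-3*s^2 + 11*s + 9)/(s^3 - 5*s^2 - 8*s)

Transform both sides with L{·}.
With L{y''} = s^2 Y - s·y(0) - y'(0) and L{y'} = sY - y(0), with y(0) = -3, y'(0) = -4: the LHS transforms to (s^2 - 5*s - 8)Y - (-3*s + 11).
The right side is L{9} = 9/s.
So (s^2 - 5*s - 8)Y = 9/s + (-3*s + 11).
Isolate Y and clear denominators.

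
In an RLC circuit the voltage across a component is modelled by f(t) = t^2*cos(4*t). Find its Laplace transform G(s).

G(s) = 2*s*(s^2 - 48)/(s^2 + 16)^3

L{cos(4t)} = s/(s^2 + 16).
Then apply L{t^2·g(t)} = (-1)^2 d^2/ds^2[H(s)] with H(s) = s/(s^2 + 16):
differentiating 2 times and applying the sign gives 2*s*(s^2 - 48)/(s^2 + 16)^3.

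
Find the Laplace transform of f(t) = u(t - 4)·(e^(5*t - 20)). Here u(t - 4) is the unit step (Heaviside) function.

exp(-4*s)/(s - 5)

By the second shifting theorem, L{u(t - c)·g(t - c)} = e^(-cs)·G(s) with c = 4 and G(s) = L{g(t)}.
L{e^(5t)} = 1/(s - 5).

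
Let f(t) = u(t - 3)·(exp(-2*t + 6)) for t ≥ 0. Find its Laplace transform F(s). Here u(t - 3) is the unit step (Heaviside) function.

By the second shifting theorem, L{u(t - c)·g(t - c)} = e^(-cs)·G(s) with c = 3 and G(s) = L{g(t)}.
L{e^(-2t)} = 1/(s + 2).

F(s) = exp(-3*s)/(s + 2)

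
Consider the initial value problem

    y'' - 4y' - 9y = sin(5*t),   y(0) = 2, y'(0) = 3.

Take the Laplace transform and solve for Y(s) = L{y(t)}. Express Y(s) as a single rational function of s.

Take the Laplace transform of both sides.
With L{y''} = s^2 Y - s·y(0) - y'(0) and L{y'} = sY - y(0), with y(0) = 2, y'(0) = 3: the LHS transforms to (s^2 - 4*s - 9)Y - (2*s - 5).
The right side is L{sin(5*t)} = 5/(s^2 + 25).
So (s^2 - 4*s - 9)Y = 5/(s^2 + 25) + (2*s - 5).
Isolate Y and clear denominators.

Y(s) = (2*s^3 - 5*s^2 + 50*s - 120)/(s^4 - 4*s^3 + 16*s^2 - 100*s - 225)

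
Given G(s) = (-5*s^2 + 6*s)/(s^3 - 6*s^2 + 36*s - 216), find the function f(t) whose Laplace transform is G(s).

Factor the denominator: s^3 - 6*s^2 + 36*s - 216 = (s - 6)*(s^2 + 36).
Partial fraction decomposition gives [-2/(s - 6)] + [-3*s/(s^2 + 36)] + [-12/(s^2 + 36)].
Invert each term: -2/(s - 6) ↔ -2e^(6t); -3·s/(s^2 + 36) ↔ -3cos(6t); -2·6/(s^2 + 36) ↔ -2sin(6t).

f(t) = -2*exp(6*t) - 2*sin(6*t) - 3*cos(6*t)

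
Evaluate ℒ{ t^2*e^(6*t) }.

L{t^2} = 2!/s^3 = 2/s^3.
By the first shifting theorem, multiplying by e^(6t) replaces s with s - 6.

2/(s - 6)^3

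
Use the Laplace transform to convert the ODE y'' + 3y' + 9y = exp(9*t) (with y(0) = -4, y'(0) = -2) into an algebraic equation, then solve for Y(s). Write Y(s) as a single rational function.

Laplace-transform each side.
The derivative rules (L{y''} = s^2 Y - s·y(0) - y'(0) and L{y'} = sY - y(0), with y(0) = -4, y'(0) = -2) turn the left side into (s^2 + 3*s + 9)Y - (-4*s - 14).
The right side is L{exp(9*t)} = 1/(s - 9).
So (s^2 + 3*s + 9)Y = 1/(s - 9) + (-4*s - 14).
Solve for Y(s) and write it as one ratio of polynomials.

Y(s) = (-4*s^2 + 22*s + 127)/(s^3 - 6*s^2 - 18*s - 81)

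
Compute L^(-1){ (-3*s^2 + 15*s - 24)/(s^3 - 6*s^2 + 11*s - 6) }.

-3*exp(3*t) + 6*exp(2*t) - 6*exp(t)

Factor the denominator: s^3 - 6*s^2 + 11*s - 6 = (s - 3)*(s - 2)*(s - 1).
Partial fraction decomposition gives [6/(s - 2)] + [-3/(s - 3)] + [-6/(s - 1)].
Invert each term: 6/(s - 2) ↔ 6e^(2t); -3/(s - 3) ↔ -3e^(3t); -6/(s - 1) ↔ -6e^(t).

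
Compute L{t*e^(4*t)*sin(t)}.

L{sin(t)} = 1/(s^2 + 1).
Multiplying by e^(4t) shifts s → s - 4, so L{e^(4*t)*sin(t)} = 1/((s - 4)^2 + 1).
Then apply L{t·g(t)} = -d/ds[G(s)] with G(s) = 1/((s - 4)^2 + 1):
differentiating 1 time and applying the sign gives 2*(s - 4)/(s^2 - 8*s + 17)^2.

2*(s - 4)/(s^2 - 8*s + 17)^2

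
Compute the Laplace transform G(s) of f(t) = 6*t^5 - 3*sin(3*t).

G(s) = -9/(s^2 + 9) + 720/s^6

Apply the Laplace transform termwise.
(6)·[L{t^5} = 5!/s^6 = 120/s^6]; (-3)·[L{sin(3t)} = 3/(s^2 + 9)].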